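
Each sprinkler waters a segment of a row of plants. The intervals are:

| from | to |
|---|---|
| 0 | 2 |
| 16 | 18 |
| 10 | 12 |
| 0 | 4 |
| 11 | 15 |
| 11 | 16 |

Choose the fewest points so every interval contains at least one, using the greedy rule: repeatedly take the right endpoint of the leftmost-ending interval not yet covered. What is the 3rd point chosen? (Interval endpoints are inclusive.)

Sort by right endpoint; whenever an interval is uncovered, place a point at its right end.
By right end: [0,2]  [0,4]  [10,12]  [11,15]  [11,16]  [16,18]
[0,2] uncovered → point at 2; [10,12] uncovered → point at 12; [16,18] uncovered → point at 18.
Points: 2, 12, 18 (3 total).

18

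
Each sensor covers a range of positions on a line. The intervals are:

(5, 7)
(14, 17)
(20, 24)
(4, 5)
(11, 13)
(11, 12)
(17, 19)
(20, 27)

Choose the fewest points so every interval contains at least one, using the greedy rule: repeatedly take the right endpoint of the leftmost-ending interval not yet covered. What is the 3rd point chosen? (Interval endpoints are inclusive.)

By right end: [4,5]  [5,7]  [11,12]  [11,13]  [14,17]  [17,19]  [20,24]  [20,27]
[4,5] uncovered → point at 5; [11,12] uncovered → point at 12; [14,17] uncovered → point at 17; [20,24] uncovered → point at 24.
Points: 5, 12, 17, 24 (4 total).

17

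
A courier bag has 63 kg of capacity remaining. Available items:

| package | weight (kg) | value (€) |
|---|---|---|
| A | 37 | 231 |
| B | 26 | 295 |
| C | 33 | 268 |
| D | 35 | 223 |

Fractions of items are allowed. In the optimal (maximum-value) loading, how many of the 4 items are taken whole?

Order: B (295/26=11.35) > C (268/33=8.12) > D (223/35=6.37) > A (231/37=6.24)
Fill: take B (26 @ 295) → take C (33 @ 268) → take 4/35 of D → 25.49; 63/63 used.
2 item(s) taken whole; one partial (take 4/35 of D).

2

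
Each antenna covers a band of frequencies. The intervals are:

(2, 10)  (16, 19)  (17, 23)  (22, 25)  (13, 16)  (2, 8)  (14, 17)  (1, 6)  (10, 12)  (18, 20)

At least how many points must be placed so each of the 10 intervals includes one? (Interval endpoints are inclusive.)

By right end: [1,6]  [2,8]  [2,10]  [10,12]  [13,16]  [14,17]  [16,19]  [18,20]  [17,23]  [22,25]
[1,6] uncovered → point at 6; [10,12] uncovered → point at 12; [13,16] uncovered → point at 16; [18,20] uncovered → point at 20; [22,25] uncovered → point at 25.
Points: 6, 12, 16, 20, 25 (5 total).

5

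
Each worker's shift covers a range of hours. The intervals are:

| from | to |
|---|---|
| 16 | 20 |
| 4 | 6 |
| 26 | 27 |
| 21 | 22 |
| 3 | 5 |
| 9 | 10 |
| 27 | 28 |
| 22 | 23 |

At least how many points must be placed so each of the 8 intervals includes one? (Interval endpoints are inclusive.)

5

Sort by right endpoint; whenever an interval is uncovered, place a point at its right end.
Sorted: [3,5] [4,6] [9,10] [16,20] [21,22] [22,23] [26,27] [27,28]
{[3,5],[4,6]} hit by 5; {[9,10]} hit by 10; {[16,20]} hit by 20; {[21,22],[22,23]} hit by 22; {[26,27],[27,28]} hit by 27.
Points: 5, 10, 20, 22, 27 (5 total).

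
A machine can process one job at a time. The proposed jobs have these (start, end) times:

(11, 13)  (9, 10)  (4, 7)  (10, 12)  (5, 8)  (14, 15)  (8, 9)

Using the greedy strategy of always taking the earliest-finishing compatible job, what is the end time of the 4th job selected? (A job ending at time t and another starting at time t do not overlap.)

12

Sort by end time and greedily take each interval whose start is ≥ the last chosen end.
By end time: (4,7), (5,8), (8,9), (9,10), (10,12), (11,13), (14,15).
Pick (4,7); next start ≥ 7 → (8,9); next start ≥ 9 → (9,10); next start ≥ 10 → (10,12); next start ≥ 12 → (14,15).
Selected: (4,7) (8,9) (9,10) (10,12) (14,15)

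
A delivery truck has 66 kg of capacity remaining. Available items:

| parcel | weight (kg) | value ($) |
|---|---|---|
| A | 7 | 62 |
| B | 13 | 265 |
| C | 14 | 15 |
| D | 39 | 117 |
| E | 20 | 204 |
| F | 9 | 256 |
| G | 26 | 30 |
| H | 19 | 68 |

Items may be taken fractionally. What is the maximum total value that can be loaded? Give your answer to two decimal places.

Greedy by value/weight ratio, highest first.
Order: F (256/9=28.44) > B (265/13=20.38) > E (204/20=10.20) > A (62/7=8.86) > H (68/19=3.58) > D (117/39=3.00) > G (30/26=1.15) > C (15/14=1.07)
Fill: take F (9 @ 256) → take B (13 @ 265) → take E (20 @ 204) → take A (7 @ 62) → take 17/19 of H → 60.84; 66/66 used.
Total value = 847.84

847.84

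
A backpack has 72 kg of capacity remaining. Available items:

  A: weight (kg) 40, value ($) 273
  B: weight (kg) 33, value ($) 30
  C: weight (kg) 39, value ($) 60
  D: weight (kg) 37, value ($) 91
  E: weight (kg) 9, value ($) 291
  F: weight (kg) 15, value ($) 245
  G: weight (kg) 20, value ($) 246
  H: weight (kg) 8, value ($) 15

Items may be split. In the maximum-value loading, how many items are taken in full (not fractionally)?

Greedy by value/weight ratio, highest first.
Ratios (sorted): E 32.33, F 16.33, G 12.30, A 6.83, D 2.46, H 1.88, C 1.54, B 0.91
take E (9 @ 291); take F (15 @ 245); take G (20 @ 246); take 28/40 of A → 191.10. Capacity used 72/72.
3 item(s) taken whole; one partial (take 28/40 of A).

3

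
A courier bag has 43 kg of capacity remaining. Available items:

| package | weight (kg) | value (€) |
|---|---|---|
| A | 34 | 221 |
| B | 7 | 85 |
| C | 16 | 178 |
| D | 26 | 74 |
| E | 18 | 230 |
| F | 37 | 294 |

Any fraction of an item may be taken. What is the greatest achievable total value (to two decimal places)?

Sort by value per unit weight and fill in that order.
Order: E (230/18=12.78) > B (85/7=12.14) > C (178/16=11.12) > F (294/37=7.95) > A (221/34=6.50) > D (74/26=2.85)
Fill: take E (18 @ 230) → take B (7 @ 85) → take C (16 @ 178) → take 2/37 of F → 15.89; 43/43 used.
Total value = 508.89

508.89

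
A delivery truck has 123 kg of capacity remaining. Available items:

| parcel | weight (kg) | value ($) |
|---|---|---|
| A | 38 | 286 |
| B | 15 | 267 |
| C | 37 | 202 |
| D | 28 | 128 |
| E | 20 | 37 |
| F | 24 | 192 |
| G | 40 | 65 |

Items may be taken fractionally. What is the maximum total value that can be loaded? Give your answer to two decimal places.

Sort by value per unit weight and fill in that order.
Ratios (sorted): B 17.80, F 8.00, A 7.53, C 5.46, D 4.57, E 1.85, G 1.62
take B (15 @ 267); take F (24 @ 192); take A (38 @ 286); take C (37 @ 202); take 9/28 of D → 41.14. Capacity used 123/123.
Total value = 988.14

988.14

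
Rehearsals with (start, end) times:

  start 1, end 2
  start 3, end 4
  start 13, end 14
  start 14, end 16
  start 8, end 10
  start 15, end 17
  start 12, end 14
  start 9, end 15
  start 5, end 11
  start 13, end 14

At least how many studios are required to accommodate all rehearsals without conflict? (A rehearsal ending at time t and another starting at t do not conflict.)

Count concurrent intervals with a sweep; the peak is the room count.
starts: [1, 3, 5, 8, 9, 12, 13, 13, 14, 15]
ends:   [2, 4, 10, 11, 14, 14, 14, 15, 16, 17]
s1→1 e2→0 s3→1 e4→0 s5→1 s8→2 s9→3 e10→2 e11→1 s12→2 s13→3 s13→4  — peak 4.

4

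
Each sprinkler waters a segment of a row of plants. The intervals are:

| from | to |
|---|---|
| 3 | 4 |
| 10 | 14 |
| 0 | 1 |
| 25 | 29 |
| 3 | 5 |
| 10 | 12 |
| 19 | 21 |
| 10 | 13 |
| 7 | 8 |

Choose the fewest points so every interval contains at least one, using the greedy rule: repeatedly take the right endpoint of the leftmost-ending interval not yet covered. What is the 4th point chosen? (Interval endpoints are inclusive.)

Sort by right endpoint; whenever an interval is uncovered, place a point at its right end.
Sorted: [0,1] [3,4] [3,5] [7,8] [10,12] [10,13] [10,14] [19,21] [25,29]
{[0,1]} hit by 1; {[3,4],[3,5]} hit by 4; {[7,8]} hit by 8; {[10,12],[10,13],[10,14]} hit by 12; {[19,21]} hit by 21; {[25,29]} hit by 29.
Points: 1, 4, 8, 12, 21, 29 (6 total).

12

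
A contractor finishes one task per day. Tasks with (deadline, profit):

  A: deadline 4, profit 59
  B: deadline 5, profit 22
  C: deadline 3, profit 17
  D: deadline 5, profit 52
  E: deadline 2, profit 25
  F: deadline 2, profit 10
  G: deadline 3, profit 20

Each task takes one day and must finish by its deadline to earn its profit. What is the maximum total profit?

178

Sort by profit descending; place each in the latest free slot ≤ its deadline.
Profit order: A=59 D=52 E=25 B=22 G=20 C=17 F=10
Assign: A→slot 4, D→slot 5, E→slot 2, B→slot 3, G→slot 1, C skipped, F skipped.
Slots: [1:G] [2:E] [3:B] [4:A] [5:D]
Profit = 20 + 25 + 22 + 59 + 52 = 178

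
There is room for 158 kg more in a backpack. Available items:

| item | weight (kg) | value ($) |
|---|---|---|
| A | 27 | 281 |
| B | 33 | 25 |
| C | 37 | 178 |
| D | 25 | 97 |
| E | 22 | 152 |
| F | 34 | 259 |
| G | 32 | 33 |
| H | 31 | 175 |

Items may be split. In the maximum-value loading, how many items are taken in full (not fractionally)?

5

Ratios (sorted): A 10.41, F 7.62, E 6.91, H 5.65, C 4.81, D 3.88, G 1.03, B 0.76
take A (27 @ 281); take F (34 @ 259); take E (22 @ 152); take H (31 @ 175); take C (37 @ 178); take 7/25 of D → 27.16. Capacity used 158/158.
5 item(s) taken whole; one partial (take 7/25 of D).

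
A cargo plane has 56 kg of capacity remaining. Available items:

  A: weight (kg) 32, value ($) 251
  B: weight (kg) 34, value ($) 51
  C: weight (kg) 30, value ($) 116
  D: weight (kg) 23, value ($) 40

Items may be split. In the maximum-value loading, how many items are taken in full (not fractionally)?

1

Greedy by value/weight ratio, highest first.
Order: A (251/32=7.84) > C (116/30=3.87) > D (40/23=1.74) > B (51/34=1.50)
Fill: take A (32 @ 251) → take 24/30 of C → 92.80; 56/56 used.
1 item(s) taken whole; one partial (take 24/30 of C).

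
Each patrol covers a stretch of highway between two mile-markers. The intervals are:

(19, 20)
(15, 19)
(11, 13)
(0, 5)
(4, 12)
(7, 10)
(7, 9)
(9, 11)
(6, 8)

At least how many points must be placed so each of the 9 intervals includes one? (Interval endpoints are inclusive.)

4

By right end: [0,5]  [6,8]  [7,9]  [7,10]  [9,11]  [4,12]  [11,13]  [15,19]  [19,20]
[0,5] uncovered → point at 5; [6,8] uncovered → point at 8; [9,11] uncovered → point at 11; [15,19] uncovered → point at 19.
Points: 5, 8, 11, 19 (4 total).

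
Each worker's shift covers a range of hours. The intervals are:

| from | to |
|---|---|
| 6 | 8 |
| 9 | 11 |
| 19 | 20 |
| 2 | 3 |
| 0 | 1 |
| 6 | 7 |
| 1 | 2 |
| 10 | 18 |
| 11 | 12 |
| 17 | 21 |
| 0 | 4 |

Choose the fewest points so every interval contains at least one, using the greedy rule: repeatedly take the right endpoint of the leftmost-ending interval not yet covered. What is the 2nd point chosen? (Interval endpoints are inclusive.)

3

By right end: [0,1]  [1,2]  [2,3]  [0,4]  [6,7]  [6,8]  [9,11]  [11,12]  [10,18]  [19,20]  [17,21]
[0,1] uncovered → point at 1; [2,3] uncovered → point at 3; [6,7] uncovered → point at 7; [9,11] uncovered → point at 11; [19,20] uncovered → point at 20.
Points: 1, 3, 7, 11, 20 (5 total).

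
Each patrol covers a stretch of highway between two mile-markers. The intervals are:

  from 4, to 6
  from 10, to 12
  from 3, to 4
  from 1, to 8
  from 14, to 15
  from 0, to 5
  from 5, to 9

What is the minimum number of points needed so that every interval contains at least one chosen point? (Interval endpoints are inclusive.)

4

Sort by right endpoint; whenever an interval is uncovered, place a point at its right end.
By right end: [3,4]  [0,5]  [4,6]  [1,8]  [5,9]  [10,12]  [14,15]
[3,4] uncovered → point at 4; [5,9] uncovered → point at 9; [10,12] uncovered → point at 12; [14,15] uncovered → point at 15.
Points: 4, 9, 12, 15 (4 total).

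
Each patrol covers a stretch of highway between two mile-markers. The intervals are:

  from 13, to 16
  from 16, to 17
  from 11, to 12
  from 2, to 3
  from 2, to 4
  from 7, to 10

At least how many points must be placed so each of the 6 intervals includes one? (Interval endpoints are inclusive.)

Process intervals by earliest right end; each time one isn't hit yet, stab at its right endpoint.
By right end: [2,3]  [2,4]  [7,10]  [11,12]  [13,16]  [16,17]
[2,3] uncovered → point at 3; [7,10] uncovered → point at 10; [11,12] uncovered → point at 12; [13,16] uncovered → point at 16.
Points: 3, 10, 12, 16 (4 total).

4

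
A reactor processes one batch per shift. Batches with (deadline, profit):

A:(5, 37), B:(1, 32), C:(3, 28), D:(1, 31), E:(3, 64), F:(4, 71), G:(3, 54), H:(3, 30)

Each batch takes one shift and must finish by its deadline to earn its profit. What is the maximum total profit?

258

Sort by profit descending; place each in the latest free slot ≤ its deadline.
By profit: F(d4,71), E(d3,64), G(d3,54), A(d5,37), B(d1,32), D(d1,31), H(d3,30), C(d3,28)
F→slot 4; E→slot 3; G→slot 2; A→slot 5; B→slot 1; D skipped; H skipped; C skipped.
Profit = 32 + 54 + 64 + 71 + 37 = 258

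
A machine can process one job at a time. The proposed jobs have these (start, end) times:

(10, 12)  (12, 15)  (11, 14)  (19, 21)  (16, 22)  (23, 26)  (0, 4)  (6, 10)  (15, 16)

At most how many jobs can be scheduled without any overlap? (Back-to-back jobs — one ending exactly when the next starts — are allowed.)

7

By end time: (0,4), (6,10), (10,12), (11,14), (12,15), (15,16), (19,21), (16,22), (23,26).
Pick (0,4); next start ≥ 4 → (6,10); next start ≥ 10 → (10,12); next start ≥ 12 → (12,15); next start ≥ 15 → (15,16); next start ≥ 16 → (19,21); next start ≥ 21 → (23,26).
Selected 7 jobs.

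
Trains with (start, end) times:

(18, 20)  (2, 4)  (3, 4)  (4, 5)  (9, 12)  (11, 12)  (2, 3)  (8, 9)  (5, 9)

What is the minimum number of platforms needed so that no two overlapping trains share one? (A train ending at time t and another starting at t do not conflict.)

2

starts: [2, 2, 3, 4, 5, 8, 9, 11, 18]
ends:   [3, 4, 4, 5, 9, 9, 12, 12, 20]
s2→1 s2→2  — peak 2.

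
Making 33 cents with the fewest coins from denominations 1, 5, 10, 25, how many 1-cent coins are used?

33 − 1×25→8 − 1×5→3 − 3×1→0
Count of 1: 3

3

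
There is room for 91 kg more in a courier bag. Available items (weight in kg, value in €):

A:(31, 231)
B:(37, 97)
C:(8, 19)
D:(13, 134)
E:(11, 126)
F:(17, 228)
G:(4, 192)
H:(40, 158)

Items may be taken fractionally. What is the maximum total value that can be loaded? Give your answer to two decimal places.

Greedy by value/weight ratio, highest first.
Ratios (sorted): G 48.00, F 13.41, E 11.45, D 10.31, A 7.45, H 3.95, B 2.62, C 2.38
take G (4 @ 192); take F (17 @ 228); take E (11 @ 126); take D (13 @ 134); take A (31 @ 231); take 15/40 of H → 59.25. Capacity used 91/91.
Total value = 970.25

970.25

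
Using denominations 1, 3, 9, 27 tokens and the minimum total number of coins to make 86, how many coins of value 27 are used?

Use the largest denomination that fits, subtract, and repeat.
86 = 3×27 + 1×3 + 2×1
Count of 27: 3

3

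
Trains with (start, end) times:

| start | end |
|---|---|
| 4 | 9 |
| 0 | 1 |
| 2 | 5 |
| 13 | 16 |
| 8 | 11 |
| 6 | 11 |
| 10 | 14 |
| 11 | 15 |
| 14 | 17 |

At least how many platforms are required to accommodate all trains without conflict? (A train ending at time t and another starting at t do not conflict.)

3

Count concurrent intervals with a sweep; the peak is the room count.
Events (time:±→running): 0:+→1 1:-→0 2:+→1 4:+→2 5:-→1 6:+→2 8:+→3 … peak 3.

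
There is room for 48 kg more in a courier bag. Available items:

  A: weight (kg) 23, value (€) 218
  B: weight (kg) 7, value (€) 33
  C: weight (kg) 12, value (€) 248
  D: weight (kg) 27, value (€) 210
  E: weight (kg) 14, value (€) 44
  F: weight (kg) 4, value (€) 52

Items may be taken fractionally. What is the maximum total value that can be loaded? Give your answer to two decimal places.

588.00

Greedy by value/weight ratio, highest first.
Order: C (248/12=20.67) > F (52/4=13.00) > A (218/23=9.48) > D (210/27=7.78) > B (33/7=4.71) > E (44/14=3.14)
Fill: take C (12 @ 248) → take F (4 @ 52) → take A (23 @ 218) → take 9/27 of D → 70.00; 48/48 used.
Total value = 588.00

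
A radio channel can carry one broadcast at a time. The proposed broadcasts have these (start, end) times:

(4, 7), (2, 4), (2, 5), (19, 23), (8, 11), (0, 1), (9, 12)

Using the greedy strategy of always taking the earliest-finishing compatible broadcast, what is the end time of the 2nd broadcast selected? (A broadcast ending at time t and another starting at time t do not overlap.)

4

Sort by end time and greedily take each interval whose start is ≥ the last chosen end.
Sorted by end: (0,1)  (2,4)  (2,5)  (4,7)  (8,11)  (9,12)  (19,23)
take (0,1); take (2,4); take (4,7); take (8,11); skip (9,12); take (19,23).
Selected: (0,1) (2,4) (4,7) (8,11) (19,23)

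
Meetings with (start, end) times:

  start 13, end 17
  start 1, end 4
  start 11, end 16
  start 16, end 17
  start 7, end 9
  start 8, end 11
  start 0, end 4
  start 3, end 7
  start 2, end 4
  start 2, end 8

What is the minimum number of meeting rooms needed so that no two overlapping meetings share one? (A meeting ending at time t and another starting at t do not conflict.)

5

The answer is the maximum number of intervals overlapping at any instant.
Events (time:±→running): 0:+→1 1:+→2 2:+→3 2:+→4 3:+→5 … peak 5.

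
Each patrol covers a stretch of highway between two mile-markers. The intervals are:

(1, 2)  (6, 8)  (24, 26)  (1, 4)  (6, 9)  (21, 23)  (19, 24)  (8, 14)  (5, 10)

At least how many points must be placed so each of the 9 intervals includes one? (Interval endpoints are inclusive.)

Process intervals by earliest right end; each time one isn't hit yet, stab at its right endpoint.
By right end: [1,2]  [1,4]  [6,8]  [6,9]  [5,10]  [8,14]  [21,23]  [19,24]  [24,26]
[1,2] uncovered → point at 2; [6,8] uncovered → point at 8; [21,23] uncovered → point at 23; [24,26] uncovered → point at 26.
Points: 2, 8, 23, 26 (4 total).

4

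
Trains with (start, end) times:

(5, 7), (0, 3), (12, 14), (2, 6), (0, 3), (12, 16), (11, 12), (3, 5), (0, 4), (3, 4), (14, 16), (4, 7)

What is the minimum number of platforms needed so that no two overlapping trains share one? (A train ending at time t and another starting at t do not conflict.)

4

Count concurrent intervals with a sweep; the peak is the room count.
starts: [0, 0, 0, 2, 3, 3, 4, 5, 11, 12, 12, 14]
ends:   [3, 3, 4, 4, 5, 6, 7, 7, 12, 14, 16, 16]
s0→1 s0→2 s0→3 s2→4  — peak 4.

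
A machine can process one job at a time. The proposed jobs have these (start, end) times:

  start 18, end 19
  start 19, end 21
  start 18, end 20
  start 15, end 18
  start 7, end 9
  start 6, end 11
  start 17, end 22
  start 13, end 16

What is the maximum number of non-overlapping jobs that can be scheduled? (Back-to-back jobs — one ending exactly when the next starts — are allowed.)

Order by finish time; keep every interval that doesn't clash with the previous kept one.
By end time: (7,9), (6,11), (13,16), (15,18), (18,19), (18,20), (19,21), (17,22).
Pick (7,9); next start ≥ 9 → (13,16); next start ≥ 16 → (18,19); next start ≥ 19 → (19,21).
Selected 4 jobs.

4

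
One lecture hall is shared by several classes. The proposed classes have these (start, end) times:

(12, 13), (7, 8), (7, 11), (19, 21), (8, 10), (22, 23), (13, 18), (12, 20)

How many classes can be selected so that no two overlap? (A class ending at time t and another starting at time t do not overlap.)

By end time: (7,8), (8,10), (7,11), (12,13), (13,18), (12,20), (19,21), (22,23).
Pick (7,8); next start ≥ 8 → (8,10); next start ≥ 10 → (12,13); next start ≥ 13 → (13,18); next start ≥ 18 → (19,21); next start ≥ 21 → (22,23).
Selected 6 classes.

6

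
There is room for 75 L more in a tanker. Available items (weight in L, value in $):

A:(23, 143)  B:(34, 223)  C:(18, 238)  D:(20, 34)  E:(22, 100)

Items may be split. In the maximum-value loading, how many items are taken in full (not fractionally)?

Ratios (sorted): C 13.22, B 6.56, A 6.22, E 4.55, D 1.70
take C (18 @ 238); take B (34 @ 223); take A (23 @ 143). Capacity used 75/75.
3 item(s) taken whole.

3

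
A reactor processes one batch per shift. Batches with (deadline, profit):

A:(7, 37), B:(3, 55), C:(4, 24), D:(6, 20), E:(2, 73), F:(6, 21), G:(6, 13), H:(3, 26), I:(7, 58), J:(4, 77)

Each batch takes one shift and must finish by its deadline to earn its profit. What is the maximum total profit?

By profit: J(d4,77), E(d2,73), I(d7,58), B(d3,55), A(d7,37), H(d3,26), C(d4,24), F(d6,21), D(d6,20), G(d6,13)
J→slot 4; E→slot 2; I→slot 7; B→slot 3; A→slot 6; H→slot 1; C skipped; F→slot 5; D skipped; G skipped.
Profit = 26 + 73 + 55 + 77 + 21 + 37 + 58 = 347

347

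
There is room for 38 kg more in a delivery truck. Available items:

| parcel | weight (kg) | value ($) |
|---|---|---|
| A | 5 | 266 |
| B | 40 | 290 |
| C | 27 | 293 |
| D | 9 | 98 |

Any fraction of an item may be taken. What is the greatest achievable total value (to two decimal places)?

624.44

Ratios (sorted): A 53.20, D 10.89, C 10.85, B 7.25
take A (5 @ 266); take D (9 @ 98); take 24/27 of C → 260.44. Capacity used 38/38.
Total value = 624.44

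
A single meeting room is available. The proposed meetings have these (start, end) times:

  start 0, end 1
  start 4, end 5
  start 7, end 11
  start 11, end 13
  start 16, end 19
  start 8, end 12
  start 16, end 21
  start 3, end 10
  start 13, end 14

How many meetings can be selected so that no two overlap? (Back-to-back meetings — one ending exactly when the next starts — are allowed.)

Greedy by earliest finish: after sorting by end time, pick each interval compatible with the last pick.
Sorted by end: (0,1)  (4,5)  (3,10)  (7,11)  (8,12)  (11,13)  (13,14)  (16,19)  (16,21)
take (0,1); take (4,5); take (7,11); take (11,13); take (13,14); take (16,19).
Selected 6 meetings.

6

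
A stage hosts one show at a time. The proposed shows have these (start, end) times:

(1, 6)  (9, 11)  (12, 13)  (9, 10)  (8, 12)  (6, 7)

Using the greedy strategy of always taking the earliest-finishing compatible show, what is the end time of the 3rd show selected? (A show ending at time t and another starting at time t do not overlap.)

By end time: (1,6), (6,7), (9,10), (9,11), (8,12), (12,13).
Pick (1,6); next start ≥ 6 → (6,7); next start ≥ 7 → (9,10); next start ≥ 10 → (12,13).
Selected: (1,6) (6,7) (9,10) (12,13)

10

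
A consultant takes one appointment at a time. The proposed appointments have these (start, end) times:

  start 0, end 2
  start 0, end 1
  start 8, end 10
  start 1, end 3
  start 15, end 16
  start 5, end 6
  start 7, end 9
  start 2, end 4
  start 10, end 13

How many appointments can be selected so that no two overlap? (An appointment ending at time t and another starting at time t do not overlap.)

Sorted by end: (0,1)  (0,2)  (1,3)  (2,4)  (5,6)  (7,9)  (8,10)  (10,13)  (15,16)
take (0,1); skip (0,2); take (1,3); take (5,6); take (7,9); skip (8,10); take (10,13); take (15,16).
Selected 6 appointments.

6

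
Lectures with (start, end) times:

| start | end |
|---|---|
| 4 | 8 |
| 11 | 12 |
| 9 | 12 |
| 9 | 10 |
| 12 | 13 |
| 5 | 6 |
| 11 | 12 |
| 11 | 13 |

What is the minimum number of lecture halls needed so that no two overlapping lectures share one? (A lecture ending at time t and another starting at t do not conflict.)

starts: [4, 5, 9, 9, 11, 11, 11, 12]
ends:   [6, 8, 10, 12, 12, 12, 13, 13]
s4→1 s5→2 e6→1 e8→0 s9→1 s9→2 e10→1 s11→2 s11→3 s11→4  — peak 4.

4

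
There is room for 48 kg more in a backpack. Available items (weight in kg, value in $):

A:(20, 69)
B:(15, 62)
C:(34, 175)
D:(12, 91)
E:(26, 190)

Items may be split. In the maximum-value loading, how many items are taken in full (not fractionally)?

2

Greedy by value/weight ratio, highest first.
Ratios (sorted): D 7.58, E 7.31, C 5.15, B 4.13, A 3.45
take D (12 @ 91); take E (26 @ 190); take 10/34 of C → 51.47. Capacity used 48/48.
2 item(s) taken whole; one partial (take 10/34 of C).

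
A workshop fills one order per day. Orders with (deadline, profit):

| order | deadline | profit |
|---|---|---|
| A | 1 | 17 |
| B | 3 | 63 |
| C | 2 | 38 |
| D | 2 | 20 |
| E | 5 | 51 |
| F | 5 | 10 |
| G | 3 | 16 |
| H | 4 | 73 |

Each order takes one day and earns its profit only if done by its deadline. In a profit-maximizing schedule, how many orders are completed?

5

By profit: H(d4,73), B(d3,63), E(d5,51), C(d2,38), D(d2,20), A(d1,17), G(d3,16), F(d5,10)
H→slot 4; B→slot 3; E→slot 5; C→slot 2; D→slot 1; A skipped; G skipped; F skipped.
5 of 8 scheduled.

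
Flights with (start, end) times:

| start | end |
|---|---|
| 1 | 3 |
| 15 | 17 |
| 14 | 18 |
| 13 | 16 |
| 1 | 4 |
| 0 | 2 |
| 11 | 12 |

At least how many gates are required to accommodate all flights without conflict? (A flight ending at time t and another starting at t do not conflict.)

The answer is the maximum number of intervals overlapping at any instant.
Events (time:±→running): 0:+→1 1:+→2 1:+→3 … peak 3.

3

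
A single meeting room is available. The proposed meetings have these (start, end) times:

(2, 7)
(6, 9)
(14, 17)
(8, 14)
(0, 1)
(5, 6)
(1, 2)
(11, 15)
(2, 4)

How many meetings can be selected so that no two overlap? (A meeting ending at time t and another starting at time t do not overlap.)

Greedy by earliest finish: after sorting by end time, pick each interval compatible with the last pick.
Sorted by end: (0,1)  (1,2)  (2,4)  (5,6)  (2,7)  (6,9)  (8,14)  (11,15)  (14,17)
take (0,1); take (1,2); take (2,4); take (5,6); skip (2,7); take (6,9); take (11,15).
Selected 6 meetings.

6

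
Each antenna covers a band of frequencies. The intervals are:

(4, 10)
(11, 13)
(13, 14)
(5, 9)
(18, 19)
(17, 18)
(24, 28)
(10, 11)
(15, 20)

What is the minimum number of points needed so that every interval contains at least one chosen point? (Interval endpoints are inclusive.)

By right end: [5,9]  [4,10]  [10,11]  [11,13]  [13,14]  [17,18]  [18,19]  [15,20]  [24,28]
[5,9] uncovered → point at 9; [10,11] uncovered → point at 11; [13,14] uncovered → point at 14; [17,18] uncovered → point at 18; [24,28] uncovered → point at 28.
Points: 9, 11, 14, 18, 28 (5 total).

5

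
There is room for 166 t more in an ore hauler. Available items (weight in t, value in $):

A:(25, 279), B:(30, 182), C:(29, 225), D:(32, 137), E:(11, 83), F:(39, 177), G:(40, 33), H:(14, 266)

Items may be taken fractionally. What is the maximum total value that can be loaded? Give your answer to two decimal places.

1289.06

Greedy by value/weight ratio, highest first.
Ratios (sorted): H 19.00, A 11.16, C 7.76, E 7.55, B 6.07, F 4.54, D 4.28, G 0.82
take H (14 @ 266); take A (25 @ 279); take C (29 @ 225); take E (11 @ 83); take B (30 @ 182); take F (39 @ 177); take 18/32 of D → 77.06. Capacity used 166/166.
Total value = 1289.06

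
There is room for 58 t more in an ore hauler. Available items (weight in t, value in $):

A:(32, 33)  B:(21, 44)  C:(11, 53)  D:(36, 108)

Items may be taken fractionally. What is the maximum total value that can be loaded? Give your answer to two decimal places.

184.05

Ratios (sorted): C 4.82, D 3.00, B 2.10, A 1.03
take C (11 @ 53); take D (36 @ 108); take 11/21 of B → 23.05. Capacity used 58/58.
Total value = 184.05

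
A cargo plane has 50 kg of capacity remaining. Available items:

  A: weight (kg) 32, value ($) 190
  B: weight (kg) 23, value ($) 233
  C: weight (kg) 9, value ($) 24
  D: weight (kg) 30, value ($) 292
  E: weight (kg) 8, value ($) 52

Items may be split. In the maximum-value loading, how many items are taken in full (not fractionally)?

1

Greedy by value/weight ratio, highest first.
Order: B (233/23=10.13) > D (292/30=9.73) > E (52/8=6.50) > A (190/32=5.94) > C (24/9=2.67)
Fill: take B (23 @ 233) → take 27/30 of D → 262.80; 50/50 used.
1 item(s) taken whole; one partial (take 27/30 of D).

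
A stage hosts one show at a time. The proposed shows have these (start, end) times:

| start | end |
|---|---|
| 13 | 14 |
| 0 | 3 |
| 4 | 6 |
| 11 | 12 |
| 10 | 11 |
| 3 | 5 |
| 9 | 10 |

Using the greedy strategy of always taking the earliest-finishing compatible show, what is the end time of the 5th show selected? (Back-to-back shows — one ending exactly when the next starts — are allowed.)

12

Order by finish time; keep every interval that doesn't clash with the previous kept one.
Sorted by end: (0,3)  (3,5)  (4,6)  (9,10)  (10,11)  (11,12)  (13,14)
take (0,3); take (3,5); skip (4,6); take (9,10); take (10,11); take (11,12); take (13,14).
Selected: (0,3) (3,5) (9,10) (10,11) (11,12) (13,14)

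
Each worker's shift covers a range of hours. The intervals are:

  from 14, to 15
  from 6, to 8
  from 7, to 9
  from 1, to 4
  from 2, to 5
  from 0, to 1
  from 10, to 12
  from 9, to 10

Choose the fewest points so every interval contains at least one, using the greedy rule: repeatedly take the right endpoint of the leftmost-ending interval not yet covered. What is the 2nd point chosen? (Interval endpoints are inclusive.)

Process intervals by earliest right end; each time one isn't hit yet, stab at its right endpoint.
By right end: [0,1]  [1,4]  [2,5]  [6,8]  [7,9]  [9,10]  [10,12]  [14,15]
[0,1] uncovered → point at 1; [2,5] uncovered → point at 5; [6,8] uncovered → point at 8; [9,10] uncovered → point at 10; [14,15] uncovered → point at 15.
Points: 1, 5, 8, 10, 15 (5 total).

5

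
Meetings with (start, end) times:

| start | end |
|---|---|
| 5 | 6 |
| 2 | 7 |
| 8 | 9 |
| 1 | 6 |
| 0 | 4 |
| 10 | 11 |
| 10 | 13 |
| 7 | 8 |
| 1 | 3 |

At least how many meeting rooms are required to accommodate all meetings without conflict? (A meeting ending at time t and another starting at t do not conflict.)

The answer is the maximum number of intervals overlapping at any instant.
Events (time:±→running): 0:+→1 1:+→2 1:+→3 2:+→4 … peak 4.

4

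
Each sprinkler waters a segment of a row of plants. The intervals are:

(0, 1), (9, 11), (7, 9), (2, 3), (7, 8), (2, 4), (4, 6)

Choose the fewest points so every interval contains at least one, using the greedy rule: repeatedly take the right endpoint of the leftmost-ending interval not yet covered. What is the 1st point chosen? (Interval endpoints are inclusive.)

Process intervals by earliest right end; each time one isn't hit yet, stab at its right endpoint.
Sorted: [0,1] [2,3] [2,4] [4,6] [7,8] [7,9] [9,11]
{[0,1]} hit by 1; {[2,3],[2,4]} hit by 3; {[4,6]} hit by 6; {[7,8],[7,9]} hit by 8; {[9,11]} hit by 11.
Points: 1, 3, 6, 8, 11 (5 total).

1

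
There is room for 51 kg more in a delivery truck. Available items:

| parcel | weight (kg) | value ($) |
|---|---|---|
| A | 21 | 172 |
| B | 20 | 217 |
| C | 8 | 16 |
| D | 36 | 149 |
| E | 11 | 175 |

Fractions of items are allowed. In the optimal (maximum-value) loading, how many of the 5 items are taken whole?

2

Sort by value per unit weight and fill in that order.
Ratios (sorted): E 15.91, B 10.85, A 8.19, D 4.14, C 2.00
take E (11 @ 175); take B (20 @ 217); take 20/21 of A → 163.81. Capacity used 51/51.
2 item(s) taken whole; one partial (take 20/21 of A).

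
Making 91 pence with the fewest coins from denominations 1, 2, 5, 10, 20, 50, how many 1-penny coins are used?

1

91 − 1×50→41 − 2×20→1 − 1×1→0
Count of 1: 1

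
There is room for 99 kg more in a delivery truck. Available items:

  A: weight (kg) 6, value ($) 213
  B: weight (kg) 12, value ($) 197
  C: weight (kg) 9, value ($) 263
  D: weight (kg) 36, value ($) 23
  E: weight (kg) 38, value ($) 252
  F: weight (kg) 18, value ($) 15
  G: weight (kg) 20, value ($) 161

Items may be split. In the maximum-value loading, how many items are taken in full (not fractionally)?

5

Greedy by value/weight ratio, highest first.
Order: A (213/6=35.50) > C (263/9=29.22) > B (197/12=16.42) > G (161/20=8.05) > E (252/38=6.63) > F (15/18=0.83) > D (23/36=0.64)
Fill: take A (6 @ 213) → take C (9 @ 263) → take B (12 @ 197) → take G (20 @ 161) → take E (38 @ 252) → take 14/18 of F → 11.67; 99/99 used.
5 item(s) taken whole; one partial (take 14/18 of F).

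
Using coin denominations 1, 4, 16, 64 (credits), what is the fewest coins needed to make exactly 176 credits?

5

Greedy: take as many of the largest coin as possible, then repeat with the remainder.
176 − 2×64→48 − 3×16→0
Total coins = 2 + 3 = 5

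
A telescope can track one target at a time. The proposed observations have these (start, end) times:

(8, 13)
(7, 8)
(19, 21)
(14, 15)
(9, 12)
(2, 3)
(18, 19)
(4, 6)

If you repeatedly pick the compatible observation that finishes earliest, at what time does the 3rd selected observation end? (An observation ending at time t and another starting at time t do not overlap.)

By end time: (2,3), (4,6), (7,8), (9,12), (8,13), (14,15), (18,19), (19,21).
Pick (2,3); next start ≥ 3 → (4,6); next start ≥ 6 → (7,8); next start ≥ 8 → (9,12); next start ≥ 12 → (14,15); next start ≥ 15 → (18,19); next start ≥ 19 → (19,21).
Selected: (2,3) (4,6) (7,8) (9,12) (14,15) (18,19) (19,21)

8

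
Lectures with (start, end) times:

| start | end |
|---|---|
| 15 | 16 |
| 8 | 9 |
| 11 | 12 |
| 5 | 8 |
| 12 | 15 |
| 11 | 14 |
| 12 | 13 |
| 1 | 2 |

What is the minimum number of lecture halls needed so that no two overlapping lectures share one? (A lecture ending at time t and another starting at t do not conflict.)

3

Events (time:±→running): 1:+→1 2:-→0 5:+→1 8:-→0 8:+→1 9:-→0 11:+→1 11:+→2 12:-→1 12:+→2 12:+→3 … peak 3.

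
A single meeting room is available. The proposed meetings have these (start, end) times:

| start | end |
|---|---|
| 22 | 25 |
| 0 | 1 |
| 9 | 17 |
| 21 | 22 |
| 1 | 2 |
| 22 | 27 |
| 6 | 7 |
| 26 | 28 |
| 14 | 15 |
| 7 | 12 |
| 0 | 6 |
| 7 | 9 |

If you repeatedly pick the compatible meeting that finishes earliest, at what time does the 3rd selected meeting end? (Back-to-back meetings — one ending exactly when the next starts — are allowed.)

By end time: (0,1), (1,2), (0,6), (6,7), (7,9), (7,12), (14,15), (9,17), (21,22), (22,25), (22,27), (26,28).
Pick (0,1); next start ≥ 1 → (1,2); next start ≥ 2 → (6,7); next start ≥ 7 → (7,9); next start ≥ 9 → (14,15); next start ≥ 15 → (21,22); next start ≥ 22 → (22,25); next start ≥ 25 → (26,28).
Selected: (0,1) (1,2) (6,7) (7,9) (14,15) (21,22) (22,25) (26,28)

7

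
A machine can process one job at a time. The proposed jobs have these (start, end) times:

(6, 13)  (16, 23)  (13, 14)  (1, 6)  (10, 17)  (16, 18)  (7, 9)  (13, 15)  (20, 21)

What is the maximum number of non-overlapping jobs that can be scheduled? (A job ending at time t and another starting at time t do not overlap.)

Sort by end time and greedily take each interval whose start is ≥ the last chosen end.
Sorted by end: (1,6)  (7,9)  (6,13)  (13,14)  (13,15)  (10,17)  (16,18)  (20,21)  (16,23)
take (1,6); take (7,9); take (13,14); take (16,18); take (20,21).
Selected 5 jobs.

5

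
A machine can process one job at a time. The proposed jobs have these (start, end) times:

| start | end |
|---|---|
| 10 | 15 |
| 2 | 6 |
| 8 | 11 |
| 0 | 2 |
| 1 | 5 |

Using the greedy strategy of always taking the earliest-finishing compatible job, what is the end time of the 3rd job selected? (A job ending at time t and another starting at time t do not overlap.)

11

By end time: (0,2), (1,5), (2,6), (8,11), (10,15).
Pick (0,2); next start ≥ 2 → (2,6); next start ≥ 6 → (8,11).
Selected: (0,2) (2,6) (8,11)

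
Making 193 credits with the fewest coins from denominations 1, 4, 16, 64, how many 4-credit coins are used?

Greedy: take as many of the largest coin as possible, then repeat with the remainder.
193 − 3×64→1 − 1×1→0
Count of 4: 0

0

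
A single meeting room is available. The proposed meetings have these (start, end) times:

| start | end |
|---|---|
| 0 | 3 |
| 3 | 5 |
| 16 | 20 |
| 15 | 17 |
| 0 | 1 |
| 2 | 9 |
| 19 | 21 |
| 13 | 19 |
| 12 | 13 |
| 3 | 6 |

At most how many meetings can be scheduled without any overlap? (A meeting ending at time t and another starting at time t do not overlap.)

Order by finish time; keep every interval that doesn't clash with the previous kept one.
Sorted by end: (0,1)  (0,3)  (3,5)  (3,6)  (2,9)  (12,13)  (15,17)  (13,19)  (16,20)  (19,21)
take (0,1); take (3,5); skip (2,9); take (12,13); take (15,17); skip (13,19); skip (16,20); take (19,21).
Selected 5 meetings.

5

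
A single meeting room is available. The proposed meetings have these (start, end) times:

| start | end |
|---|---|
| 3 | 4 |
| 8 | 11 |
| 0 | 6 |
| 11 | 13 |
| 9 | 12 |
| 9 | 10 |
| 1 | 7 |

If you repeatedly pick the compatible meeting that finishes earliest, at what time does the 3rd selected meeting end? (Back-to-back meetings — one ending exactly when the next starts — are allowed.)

Sorted by end: (3,4)  (0,6)  (1,7)  (9,10)  (8,11)  (9,12)  (11,13)
take (3,4); take (9,10); take (11,13).
Selected: (3,4) (9,10) (11,13)

13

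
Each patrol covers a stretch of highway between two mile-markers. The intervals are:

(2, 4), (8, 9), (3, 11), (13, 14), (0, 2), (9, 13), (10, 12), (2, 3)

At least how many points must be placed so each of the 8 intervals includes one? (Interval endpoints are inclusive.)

Sort by right endpoint; whenever an interval is uncovered, place a point at its right end.
Sorted: [0,2] [2,3] [2,4] [8,9] [3,11] [10,12] [9,13] [13,14]
{[0,2],[2,3],[2,4]} hit by 2; {[8,9],[3,11]} hit by 9; {[10,12],[9,13]} hit by 12; {[13,14]} hit by 14.
Points: 2, 9, 12, 14 (4 total).

4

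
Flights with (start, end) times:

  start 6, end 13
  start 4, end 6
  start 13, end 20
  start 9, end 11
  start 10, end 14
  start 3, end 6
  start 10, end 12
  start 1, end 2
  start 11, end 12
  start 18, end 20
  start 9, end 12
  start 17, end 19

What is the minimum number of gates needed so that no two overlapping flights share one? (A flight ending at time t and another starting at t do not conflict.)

The answer is the maximum number of intervals overlapping at any instant.
Events (time:±→running): 1:+→1 2:-→0 3:+→1 4:+→2 6:-→1 6:-→0 6:+→1 9:+→2 9:+→3 10:+→4 10:+→5 … peak 5.

5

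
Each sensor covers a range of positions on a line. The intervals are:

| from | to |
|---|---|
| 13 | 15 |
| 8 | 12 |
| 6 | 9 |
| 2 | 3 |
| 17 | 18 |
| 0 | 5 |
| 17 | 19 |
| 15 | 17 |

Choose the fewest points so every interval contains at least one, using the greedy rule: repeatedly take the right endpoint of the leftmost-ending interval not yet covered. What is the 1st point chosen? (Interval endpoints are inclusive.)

By right end: [2,3]  [0,5]  [6,9]  [8,12]  [13,15]  [15,17]  [17,18]  [17,19]
[2,3] uncovered → point at 3; [6,9] uncovered → point at 9; [13,15] uncovered → point at 15; [17,18] uncovered → point at 18.
Points: 3, 9, 15, 18 (4 total).

3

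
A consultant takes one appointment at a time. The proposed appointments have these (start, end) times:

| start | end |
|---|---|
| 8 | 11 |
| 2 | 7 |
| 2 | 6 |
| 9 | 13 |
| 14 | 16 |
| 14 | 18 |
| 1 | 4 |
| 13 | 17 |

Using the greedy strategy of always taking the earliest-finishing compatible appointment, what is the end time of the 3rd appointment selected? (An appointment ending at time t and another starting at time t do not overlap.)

16

Order by finish time; keep every interval that doesn't clash with the previous kept one.
Sorted by end: (1,4)  (2,6)  (2,7)  (8,11)  (9,13)  (14,16)  (13,17)  (14,18)
take (1,4); skip (2,6); skip (2,7); take (8,11); skip (9,13); take (14,16).
Selected: (1,4) (8,11) (14,16)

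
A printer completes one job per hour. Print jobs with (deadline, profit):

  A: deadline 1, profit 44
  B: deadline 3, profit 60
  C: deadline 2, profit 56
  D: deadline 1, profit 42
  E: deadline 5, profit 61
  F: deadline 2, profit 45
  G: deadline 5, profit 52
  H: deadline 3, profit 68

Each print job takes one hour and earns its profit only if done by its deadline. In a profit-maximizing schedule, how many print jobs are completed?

Take jobs in profit order; each goes to the latest open slot no later than its deadline.
Profit order: H=68 E=61 B=60 C=56 G=52 F=45 A=44 D=42
Assign: H→slot 3, E→slot 5, B→slot 2, C→slot 1, G→slot 4, F skipped, A skipped, D skipped.
Slots: [1:C] [2:B] [3:H] [4:G] [5:E]
5 of 8 scheduled.

5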